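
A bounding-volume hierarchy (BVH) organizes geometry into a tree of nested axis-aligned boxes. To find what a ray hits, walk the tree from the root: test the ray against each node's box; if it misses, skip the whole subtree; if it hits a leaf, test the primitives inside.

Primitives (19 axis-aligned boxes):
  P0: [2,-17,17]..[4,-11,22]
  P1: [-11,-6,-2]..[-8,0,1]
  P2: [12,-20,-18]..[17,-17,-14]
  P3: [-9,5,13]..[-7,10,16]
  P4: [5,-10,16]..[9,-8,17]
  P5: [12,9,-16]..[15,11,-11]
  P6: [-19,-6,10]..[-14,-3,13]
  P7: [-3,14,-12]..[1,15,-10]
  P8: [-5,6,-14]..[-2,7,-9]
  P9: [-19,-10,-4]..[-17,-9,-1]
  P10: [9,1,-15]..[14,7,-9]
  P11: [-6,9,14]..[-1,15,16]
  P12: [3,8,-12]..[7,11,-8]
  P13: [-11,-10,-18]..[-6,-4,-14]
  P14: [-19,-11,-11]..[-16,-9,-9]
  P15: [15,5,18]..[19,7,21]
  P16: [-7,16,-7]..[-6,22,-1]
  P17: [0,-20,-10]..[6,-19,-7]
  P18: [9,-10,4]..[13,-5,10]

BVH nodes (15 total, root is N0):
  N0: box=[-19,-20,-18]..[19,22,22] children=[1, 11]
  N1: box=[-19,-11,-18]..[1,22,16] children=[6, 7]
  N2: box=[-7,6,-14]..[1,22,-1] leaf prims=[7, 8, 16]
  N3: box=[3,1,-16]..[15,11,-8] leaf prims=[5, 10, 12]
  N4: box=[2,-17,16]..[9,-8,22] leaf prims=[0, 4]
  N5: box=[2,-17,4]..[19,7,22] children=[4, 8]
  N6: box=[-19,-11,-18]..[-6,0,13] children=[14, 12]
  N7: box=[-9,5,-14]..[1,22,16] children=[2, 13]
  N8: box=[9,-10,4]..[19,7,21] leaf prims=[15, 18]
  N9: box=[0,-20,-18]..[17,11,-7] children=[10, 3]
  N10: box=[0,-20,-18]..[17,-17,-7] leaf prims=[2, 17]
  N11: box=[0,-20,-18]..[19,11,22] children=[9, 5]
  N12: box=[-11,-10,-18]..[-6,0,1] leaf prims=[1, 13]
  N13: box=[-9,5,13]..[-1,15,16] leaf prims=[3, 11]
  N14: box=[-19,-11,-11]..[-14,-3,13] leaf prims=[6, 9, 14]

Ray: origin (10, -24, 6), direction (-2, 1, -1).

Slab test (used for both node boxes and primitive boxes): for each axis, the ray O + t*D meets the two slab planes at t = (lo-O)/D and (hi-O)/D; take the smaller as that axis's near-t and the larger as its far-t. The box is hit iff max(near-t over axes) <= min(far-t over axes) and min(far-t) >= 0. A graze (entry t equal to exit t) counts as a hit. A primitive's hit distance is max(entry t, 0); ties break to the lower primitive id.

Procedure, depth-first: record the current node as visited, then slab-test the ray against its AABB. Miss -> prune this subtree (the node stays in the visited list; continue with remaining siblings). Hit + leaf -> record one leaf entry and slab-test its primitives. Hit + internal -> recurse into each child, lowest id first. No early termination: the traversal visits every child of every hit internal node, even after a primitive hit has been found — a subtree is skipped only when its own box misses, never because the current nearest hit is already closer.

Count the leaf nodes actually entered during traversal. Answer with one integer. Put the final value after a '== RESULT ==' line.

Trace the traversal:
N0 x:[-9/2,29/2] y:[4,46] z:[-16,24] -> hit [4,29/2], descend [1, 11]
  N1 x:[9/2,29/2] y:[13,46] z:[-10,24] -> hit [13,29/2], descend [6, 7]
    N6 x:[8,29/2] y:[13,24] z:[-7,24] -> hit [13,29/2], descend [12, 14]
      N12 x:[8,21/2] y:[14,24] z:[5,24] -> miss, prune
      N14 x:[12,29/2] y:[13,21] z:[-7,17] -> hit [13,29/2] leaf, test {P6(miss), P9(miss), P14(miss)}
    N7 x:[9/2,19/2] y:[29,46] z:[-10,20] -> miss, prune
  N11 x:[-9/2,5] y:[4,35] z:[-16,24] -> hit [4,5], descend [5, 9]
    N5 x:[-9/2,4] y:[7,31] z:[-16,2] -> miss, prune
    N9 x:[-7/2,5] y:[4,35] z:[13,24] -> miss, prune

order=[0, 1, 6, 12, 14, 7, 11, 5, 9]  |boxes|=9  |leaves|=1  hit=miss

== RESULT ==
1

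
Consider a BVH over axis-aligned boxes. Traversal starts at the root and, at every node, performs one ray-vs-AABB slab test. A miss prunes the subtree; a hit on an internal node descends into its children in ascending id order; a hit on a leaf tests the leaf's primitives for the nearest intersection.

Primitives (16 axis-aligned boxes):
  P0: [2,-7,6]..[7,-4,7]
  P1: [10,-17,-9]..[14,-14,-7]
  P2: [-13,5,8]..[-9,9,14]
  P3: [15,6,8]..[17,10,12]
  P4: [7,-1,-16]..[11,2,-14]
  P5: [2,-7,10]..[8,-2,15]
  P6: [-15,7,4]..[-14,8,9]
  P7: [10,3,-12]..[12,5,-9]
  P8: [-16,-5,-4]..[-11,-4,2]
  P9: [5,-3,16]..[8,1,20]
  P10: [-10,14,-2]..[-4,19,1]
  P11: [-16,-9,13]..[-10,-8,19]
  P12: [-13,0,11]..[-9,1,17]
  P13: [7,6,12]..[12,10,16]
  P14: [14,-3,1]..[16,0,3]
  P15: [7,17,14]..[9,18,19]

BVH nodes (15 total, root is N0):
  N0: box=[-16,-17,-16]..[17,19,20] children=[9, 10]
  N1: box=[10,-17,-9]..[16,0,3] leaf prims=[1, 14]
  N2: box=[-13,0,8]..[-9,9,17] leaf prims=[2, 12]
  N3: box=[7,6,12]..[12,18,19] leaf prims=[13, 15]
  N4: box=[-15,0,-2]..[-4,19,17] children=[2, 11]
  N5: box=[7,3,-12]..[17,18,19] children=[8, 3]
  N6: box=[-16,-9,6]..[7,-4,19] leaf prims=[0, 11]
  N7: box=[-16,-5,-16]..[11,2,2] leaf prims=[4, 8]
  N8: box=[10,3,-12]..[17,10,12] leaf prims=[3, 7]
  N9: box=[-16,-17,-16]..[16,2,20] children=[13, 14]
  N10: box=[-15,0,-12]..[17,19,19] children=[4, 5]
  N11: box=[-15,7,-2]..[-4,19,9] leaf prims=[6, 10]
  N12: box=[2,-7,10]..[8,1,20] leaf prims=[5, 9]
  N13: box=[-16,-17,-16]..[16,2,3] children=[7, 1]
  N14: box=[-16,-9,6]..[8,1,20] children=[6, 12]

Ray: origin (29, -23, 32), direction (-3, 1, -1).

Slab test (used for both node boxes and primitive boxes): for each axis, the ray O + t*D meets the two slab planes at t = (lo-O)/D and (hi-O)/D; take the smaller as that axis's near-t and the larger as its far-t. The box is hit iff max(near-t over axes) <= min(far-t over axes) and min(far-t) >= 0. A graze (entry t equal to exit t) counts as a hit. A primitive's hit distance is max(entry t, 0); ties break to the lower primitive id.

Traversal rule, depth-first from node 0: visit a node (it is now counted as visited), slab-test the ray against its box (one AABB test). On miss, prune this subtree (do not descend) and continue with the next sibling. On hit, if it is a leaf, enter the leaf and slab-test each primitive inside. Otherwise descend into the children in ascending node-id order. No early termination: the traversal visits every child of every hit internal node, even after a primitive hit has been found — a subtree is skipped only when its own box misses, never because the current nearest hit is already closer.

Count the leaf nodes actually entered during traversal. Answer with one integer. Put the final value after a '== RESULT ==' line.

Walk:
N0 x:[4,15] y:[6,42] z:[12,48] -> hit [12,15], descend [9, 10]
  N9 x:[13/3,15] y:[6,25] z:[12,48] -> hit [12,15], descend [13, 14]
    N13 x:[13/3,15] y:[6,25] z:[29,48] -> miss, prune
    N14 x:[7,15] y:[14,24] z:[12,26] -> hit [14,15], descend [6, 12]
      N6 x:[22/3,15] y:[14,19] z:[13,26] -> hit [14,15] leaf, test {P0(miss), P11@t=14}
      N12 x:[7,9] y:[16,24] z:[12,22] -> miss, prune
  N10 x:[4,44/3] y:[23,42] z:[13,44] -> miss, prune

Summary -> nodes [0, 9, 13, 14, 6, 12, 10]; box-tests=7; leaf-entries=1; first=P11

== RESULT ==
1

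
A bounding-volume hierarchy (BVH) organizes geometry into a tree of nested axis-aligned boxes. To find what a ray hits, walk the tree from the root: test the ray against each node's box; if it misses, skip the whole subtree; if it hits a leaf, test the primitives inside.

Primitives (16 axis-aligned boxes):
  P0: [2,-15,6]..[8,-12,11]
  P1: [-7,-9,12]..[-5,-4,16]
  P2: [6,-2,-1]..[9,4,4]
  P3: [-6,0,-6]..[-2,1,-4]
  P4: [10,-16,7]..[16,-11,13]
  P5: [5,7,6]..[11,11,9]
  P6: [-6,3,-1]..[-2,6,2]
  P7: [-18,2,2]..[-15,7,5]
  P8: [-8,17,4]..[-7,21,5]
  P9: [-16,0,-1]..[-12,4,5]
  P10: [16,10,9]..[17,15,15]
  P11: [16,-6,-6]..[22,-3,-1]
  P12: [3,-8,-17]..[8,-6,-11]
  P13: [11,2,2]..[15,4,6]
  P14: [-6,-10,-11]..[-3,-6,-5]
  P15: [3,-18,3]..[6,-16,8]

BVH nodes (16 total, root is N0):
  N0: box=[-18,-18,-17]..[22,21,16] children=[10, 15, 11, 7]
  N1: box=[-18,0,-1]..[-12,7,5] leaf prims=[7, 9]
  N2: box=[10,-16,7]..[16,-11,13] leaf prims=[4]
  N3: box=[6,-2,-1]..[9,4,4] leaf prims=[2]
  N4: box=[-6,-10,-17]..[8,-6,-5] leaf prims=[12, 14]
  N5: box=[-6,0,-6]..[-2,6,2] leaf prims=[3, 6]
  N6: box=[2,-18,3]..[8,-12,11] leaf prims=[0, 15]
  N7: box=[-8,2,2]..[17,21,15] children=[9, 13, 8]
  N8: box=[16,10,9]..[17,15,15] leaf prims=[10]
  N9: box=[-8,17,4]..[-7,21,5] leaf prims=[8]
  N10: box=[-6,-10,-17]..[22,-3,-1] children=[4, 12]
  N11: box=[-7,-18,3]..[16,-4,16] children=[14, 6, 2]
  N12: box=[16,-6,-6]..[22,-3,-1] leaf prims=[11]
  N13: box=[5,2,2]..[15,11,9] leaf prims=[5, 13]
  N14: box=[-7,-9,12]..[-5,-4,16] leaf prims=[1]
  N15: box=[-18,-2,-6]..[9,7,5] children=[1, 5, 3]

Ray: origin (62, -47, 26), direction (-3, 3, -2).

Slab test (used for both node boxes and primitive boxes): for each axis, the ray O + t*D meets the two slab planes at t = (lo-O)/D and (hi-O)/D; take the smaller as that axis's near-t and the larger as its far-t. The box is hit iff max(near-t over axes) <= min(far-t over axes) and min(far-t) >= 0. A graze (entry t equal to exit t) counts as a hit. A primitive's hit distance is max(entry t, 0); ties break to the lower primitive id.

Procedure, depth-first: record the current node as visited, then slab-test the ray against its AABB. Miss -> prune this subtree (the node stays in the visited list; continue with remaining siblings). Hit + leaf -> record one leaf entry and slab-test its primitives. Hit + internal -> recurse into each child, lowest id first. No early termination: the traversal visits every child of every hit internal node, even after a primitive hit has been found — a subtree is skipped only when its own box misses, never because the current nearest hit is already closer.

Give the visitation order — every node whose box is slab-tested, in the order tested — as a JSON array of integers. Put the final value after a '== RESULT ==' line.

Traverse from the root:
N0 x:[40/3,80/3] y:[29/3,68/3] z:[5,43/2] -> hit [40/3,43/2], descend [7, 10, 11, 15]
  N7 x:[15,70/3] y:[49/3,68/3] z:[11/2,12] -> miss, prune
  N10 x:[40/3,68/3] y:[37/3,44/3] z:[27/2,43/2] -> hit [27/2,44/3], descend [4, 12]
    N4 x:[18,68/3] y:[37/3,41/3] z:[31/2,43/2] -> miss, prune
    N12 x:[40/3,46/3] y:[41/3,44/3] z:[27/2,16] -> hit [41/3,44/3] leaf, test {P11@t=41/3}
  N11 x:[46/3,23] y:[29/3,43/3] z:[5,23/2] -> miss, prune
  N15 x:[53/3,80/3] y:[15,18] z:[21/2,16] -> miss, prune

order=[0, 7, 10, 4, 12, 11, 15]  |boxes|=7  |leaves|=1  hit=P11

== RESULT ==
[0, 7, 10, 4, 12, 11, 15]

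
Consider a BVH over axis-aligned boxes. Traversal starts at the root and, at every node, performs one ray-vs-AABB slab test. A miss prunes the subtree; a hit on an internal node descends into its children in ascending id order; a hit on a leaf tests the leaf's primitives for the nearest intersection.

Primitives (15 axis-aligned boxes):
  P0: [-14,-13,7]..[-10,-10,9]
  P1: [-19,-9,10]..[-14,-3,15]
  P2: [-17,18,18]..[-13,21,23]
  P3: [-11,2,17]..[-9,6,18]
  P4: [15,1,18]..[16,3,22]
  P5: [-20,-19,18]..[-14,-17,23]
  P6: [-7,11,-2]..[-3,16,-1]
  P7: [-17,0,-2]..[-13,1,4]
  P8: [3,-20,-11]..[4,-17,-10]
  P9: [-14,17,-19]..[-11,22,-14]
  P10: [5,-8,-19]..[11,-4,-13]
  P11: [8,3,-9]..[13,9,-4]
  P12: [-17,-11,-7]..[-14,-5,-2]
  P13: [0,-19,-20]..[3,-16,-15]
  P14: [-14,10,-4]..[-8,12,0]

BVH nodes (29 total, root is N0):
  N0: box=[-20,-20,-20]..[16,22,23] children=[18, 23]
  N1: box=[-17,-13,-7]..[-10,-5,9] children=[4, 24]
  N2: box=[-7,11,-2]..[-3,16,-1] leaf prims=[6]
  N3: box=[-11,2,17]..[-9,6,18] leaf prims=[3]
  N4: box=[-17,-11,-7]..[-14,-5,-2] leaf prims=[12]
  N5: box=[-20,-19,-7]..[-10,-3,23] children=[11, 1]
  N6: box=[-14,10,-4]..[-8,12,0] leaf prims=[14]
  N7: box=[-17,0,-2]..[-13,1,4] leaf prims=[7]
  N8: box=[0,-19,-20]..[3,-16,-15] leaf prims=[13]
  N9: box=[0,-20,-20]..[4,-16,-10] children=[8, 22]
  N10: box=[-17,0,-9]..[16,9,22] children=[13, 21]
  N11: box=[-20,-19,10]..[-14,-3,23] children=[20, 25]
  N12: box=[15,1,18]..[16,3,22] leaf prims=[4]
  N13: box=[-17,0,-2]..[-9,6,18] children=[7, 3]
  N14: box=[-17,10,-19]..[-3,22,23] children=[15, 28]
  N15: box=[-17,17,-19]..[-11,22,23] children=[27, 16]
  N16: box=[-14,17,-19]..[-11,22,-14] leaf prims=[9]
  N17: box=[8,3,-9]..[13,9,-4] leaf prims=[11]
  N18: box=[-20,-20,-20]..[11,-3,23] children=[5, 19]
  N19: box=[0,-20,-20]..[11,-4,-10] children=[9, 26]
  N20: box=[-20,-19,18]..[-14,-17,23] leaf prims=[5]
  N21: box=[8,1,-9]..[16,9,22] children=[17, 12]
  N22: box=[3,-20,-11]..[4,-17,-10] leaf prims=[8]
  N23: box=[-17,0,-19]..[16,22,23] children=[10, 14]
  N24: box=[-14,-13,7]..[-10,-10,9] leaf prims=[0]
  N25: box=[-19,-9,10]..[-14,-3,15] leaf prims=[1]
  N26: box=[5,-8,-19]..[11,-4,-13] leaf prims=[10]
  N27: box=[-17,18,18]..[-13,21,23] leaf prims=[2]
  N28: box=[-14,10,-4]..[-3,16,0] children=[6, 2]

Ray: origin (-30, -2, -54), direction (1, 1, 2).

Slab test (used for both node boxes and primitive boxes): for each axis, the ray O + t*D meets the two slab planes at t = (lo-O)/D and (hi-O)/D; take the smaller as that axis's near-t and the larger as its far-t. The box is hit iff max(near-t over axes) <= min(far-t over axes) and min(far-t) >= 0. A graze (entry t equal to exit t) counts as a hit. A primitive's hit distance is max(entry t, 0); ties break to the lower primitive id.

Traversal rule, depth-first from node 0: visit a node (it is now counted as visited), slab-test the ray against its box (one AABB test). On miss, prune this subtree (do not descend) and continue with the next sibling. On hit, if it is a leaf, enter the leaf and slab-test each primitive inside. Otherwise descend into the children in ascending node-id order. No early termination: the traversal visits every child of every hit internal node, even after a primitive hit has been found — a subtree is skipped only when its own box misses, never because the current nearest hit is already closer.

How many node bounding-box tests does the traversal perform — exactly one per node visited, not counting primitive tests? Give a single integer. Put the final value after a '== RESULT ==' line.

Traverse from the root:
N0 x:[10,46] y:[-18,24] z:[17,77/2] -> hit [17,24], descend [18, 23]
  N18 x:[10,41] y:[-18,-1] z:[17,77/2] -> miss, prune
  N23 x:[13,46] y:[2,24] z:[35/2,77/2] -> hit [35/2,24], descend [10, 14]
    N10 x:[13,46] y:[2,11] z:[45/2,38] -> miss, prune
    N14 x:[13,27] y:[12,24] z:[35/2,77/2] -> hit [35/2,24], descend [15, 28]
      N15 x:[13,19] y:[19,24] z:[35/2,77/2] -> hit [19,19], descend [16, 27]
        N16 x:[16,19] y:[19,24] z:[35/2,20] -> hit [19,19] leaf, test {P9@t=19}
        N27 x:[13,17] y:[20,23] z:[36,77/2] -> miss, prune
      N28 x:[16,27] y:[12,18] z:[25,27] -> miss, prune

order=[0, 18, 23, 10, 14, 15, 16, 27, 28]  |boxes|=9  |leaves|=1  hit=P9

== RESULT ==
9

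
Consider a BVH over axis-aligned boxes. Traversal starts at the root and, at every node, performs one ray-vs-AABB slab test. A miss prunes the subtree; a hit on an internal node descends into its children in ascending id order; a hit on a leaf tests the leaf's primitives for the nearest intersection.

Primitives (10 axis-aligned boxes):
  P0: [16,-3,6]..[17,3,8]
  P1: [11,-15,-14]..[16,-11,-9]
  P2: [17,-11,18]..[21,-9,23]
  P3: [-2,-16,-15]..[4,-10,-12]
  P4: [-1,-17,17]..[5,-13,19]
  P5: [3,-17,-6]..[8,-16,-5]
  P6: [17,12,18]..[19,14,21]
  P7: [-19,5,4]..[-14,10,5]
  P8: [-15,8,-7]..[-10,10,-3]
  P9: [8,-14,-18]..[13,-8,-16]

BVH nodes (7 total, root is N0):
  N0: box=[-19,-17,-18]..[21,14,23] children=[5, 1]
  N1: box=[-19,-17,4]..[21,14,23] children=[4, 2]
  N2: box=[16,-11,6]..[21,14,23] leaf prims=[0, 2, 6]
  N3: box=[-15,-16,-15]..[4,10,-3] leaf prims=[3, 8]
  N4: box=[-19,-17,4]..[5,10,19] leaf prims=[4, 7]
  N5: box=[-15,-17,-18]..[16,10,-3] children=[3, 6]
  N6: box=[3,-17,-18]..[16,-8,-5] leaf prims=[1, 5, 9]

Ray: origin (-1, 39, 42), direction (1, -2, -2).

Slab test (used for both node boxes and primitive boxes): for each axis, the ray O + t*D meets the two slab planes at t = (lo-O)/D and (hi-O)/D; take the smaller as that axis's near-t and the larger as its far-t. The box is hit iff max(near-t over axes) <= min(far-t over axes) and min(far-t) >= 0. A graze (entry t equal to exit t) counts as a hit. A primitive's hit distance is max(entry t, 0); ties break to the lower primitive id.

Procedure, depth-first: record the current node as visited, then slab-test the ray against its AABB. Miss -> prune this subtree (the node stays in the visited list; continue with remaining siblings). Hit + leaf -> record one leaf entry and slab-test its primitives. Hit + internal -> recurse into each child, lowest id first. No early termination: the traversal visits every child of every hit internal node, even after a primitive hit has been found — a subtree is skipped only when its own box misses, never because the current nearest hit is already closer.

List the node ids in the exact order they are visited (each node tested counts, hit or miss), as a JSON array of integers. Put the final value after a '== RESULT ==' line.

Traverse from the root:
N0 x:[-18,22] y:[25/2,28] z:[19/2,30] -> hit [25/2,22], descend [1, 5]
  N1 x:[-18,22] y:[25/2,28] z:[19/2,19] -> hit [25/2,19], descend [2, 4]
    N2 x:[17,22] y:[25/2,25] z:[19/2,18] -> hit [17,18] leaf, test {P0@t=18, P2(miss), P6(miss)}
    N4 x:[-18,6] y:[29/2,28] z:[23/2,19] -> miss, prune
  N5 x:[-14,17] y:[29/2,28] z:[45/2,30] -> miss, prune

order=[0, 1, 2, 4, 5]  |boxes|=5  |leaves|=1  hit=P0

== RESULT ==
[0, 1, 2, 4, 5]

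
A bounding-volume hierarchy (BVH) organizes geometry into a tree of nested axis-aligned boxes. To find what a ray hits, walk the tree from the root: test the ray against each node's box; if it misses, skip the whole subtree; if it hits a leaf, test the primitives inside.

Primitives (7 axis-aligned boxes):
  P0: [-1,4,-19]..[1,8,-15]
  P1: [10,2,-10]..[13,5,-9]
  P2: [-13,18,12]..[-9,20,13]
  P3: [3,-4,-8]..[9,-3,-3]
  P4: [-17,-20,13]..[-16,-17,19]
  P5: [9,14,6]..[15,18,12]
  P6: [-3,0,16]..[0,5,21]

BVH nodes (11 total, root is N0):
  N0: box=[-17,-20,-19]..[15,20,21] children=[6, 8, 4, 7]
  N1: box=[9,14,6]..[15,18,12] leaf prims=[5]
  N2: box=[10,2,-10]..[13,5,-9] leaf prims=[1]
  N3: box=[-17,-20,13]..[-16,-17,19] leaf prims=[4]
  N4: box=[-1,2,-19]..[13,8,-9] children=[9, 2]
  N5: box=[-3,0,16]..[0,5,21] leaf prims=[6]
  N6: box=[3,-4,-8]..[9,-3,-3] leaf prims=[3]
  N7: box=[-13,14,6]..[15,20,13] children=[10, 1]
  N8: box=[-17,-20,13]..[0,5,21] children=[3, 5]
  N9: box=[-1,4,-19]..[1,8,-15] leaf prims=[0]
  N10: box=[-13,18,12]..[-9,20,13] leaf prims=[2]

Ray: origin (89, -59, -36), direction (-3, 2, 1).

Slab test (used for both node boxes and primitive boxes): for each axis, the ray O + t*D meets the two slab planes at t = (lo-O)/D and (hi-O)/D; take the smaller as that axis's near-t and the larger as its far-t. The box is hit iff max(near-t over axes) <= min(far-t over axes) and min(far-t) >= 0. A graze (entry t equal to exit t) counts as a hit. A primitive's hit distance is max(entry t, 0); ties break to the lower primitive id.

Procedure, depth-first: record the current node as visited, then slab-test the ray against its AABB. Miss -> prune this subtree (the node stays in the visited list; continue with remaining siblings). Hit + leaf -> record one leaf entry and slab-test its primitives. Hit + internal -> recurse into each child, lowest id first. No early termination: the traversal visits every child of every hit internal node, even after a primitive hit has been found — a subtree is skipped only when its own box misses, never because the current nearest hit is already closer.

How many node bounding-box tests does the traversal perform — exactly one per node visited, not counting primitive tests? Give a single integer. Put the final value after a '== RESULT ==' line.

Traverse from the root:
N0 x:[74/3,106/3] y:[39/2,79/2] z:[17,57] -> hit [74/3,106/3], descend [4, 6, 7, 8]
  N4 x:[76/3,30] y:[61/2,67/2] z:[17,27] -> miss, prune
  N6 x:[80/3,86/3] y:[55/2,28] z:[28,33] -> hit [28,28] leaf, test {P3@t=28}
  N7 x:[74/3,34] y:[73/2,79/2] z:[42,49] -> miss, prune
  N8 x:[89/3,106/3] y:[39/2,32] z:[49,57] -> miss, prune

order=[0, 4, 6, 7, 8]  |boxes|=5  |leaves|=1  hit=P3

== RESULT ==
5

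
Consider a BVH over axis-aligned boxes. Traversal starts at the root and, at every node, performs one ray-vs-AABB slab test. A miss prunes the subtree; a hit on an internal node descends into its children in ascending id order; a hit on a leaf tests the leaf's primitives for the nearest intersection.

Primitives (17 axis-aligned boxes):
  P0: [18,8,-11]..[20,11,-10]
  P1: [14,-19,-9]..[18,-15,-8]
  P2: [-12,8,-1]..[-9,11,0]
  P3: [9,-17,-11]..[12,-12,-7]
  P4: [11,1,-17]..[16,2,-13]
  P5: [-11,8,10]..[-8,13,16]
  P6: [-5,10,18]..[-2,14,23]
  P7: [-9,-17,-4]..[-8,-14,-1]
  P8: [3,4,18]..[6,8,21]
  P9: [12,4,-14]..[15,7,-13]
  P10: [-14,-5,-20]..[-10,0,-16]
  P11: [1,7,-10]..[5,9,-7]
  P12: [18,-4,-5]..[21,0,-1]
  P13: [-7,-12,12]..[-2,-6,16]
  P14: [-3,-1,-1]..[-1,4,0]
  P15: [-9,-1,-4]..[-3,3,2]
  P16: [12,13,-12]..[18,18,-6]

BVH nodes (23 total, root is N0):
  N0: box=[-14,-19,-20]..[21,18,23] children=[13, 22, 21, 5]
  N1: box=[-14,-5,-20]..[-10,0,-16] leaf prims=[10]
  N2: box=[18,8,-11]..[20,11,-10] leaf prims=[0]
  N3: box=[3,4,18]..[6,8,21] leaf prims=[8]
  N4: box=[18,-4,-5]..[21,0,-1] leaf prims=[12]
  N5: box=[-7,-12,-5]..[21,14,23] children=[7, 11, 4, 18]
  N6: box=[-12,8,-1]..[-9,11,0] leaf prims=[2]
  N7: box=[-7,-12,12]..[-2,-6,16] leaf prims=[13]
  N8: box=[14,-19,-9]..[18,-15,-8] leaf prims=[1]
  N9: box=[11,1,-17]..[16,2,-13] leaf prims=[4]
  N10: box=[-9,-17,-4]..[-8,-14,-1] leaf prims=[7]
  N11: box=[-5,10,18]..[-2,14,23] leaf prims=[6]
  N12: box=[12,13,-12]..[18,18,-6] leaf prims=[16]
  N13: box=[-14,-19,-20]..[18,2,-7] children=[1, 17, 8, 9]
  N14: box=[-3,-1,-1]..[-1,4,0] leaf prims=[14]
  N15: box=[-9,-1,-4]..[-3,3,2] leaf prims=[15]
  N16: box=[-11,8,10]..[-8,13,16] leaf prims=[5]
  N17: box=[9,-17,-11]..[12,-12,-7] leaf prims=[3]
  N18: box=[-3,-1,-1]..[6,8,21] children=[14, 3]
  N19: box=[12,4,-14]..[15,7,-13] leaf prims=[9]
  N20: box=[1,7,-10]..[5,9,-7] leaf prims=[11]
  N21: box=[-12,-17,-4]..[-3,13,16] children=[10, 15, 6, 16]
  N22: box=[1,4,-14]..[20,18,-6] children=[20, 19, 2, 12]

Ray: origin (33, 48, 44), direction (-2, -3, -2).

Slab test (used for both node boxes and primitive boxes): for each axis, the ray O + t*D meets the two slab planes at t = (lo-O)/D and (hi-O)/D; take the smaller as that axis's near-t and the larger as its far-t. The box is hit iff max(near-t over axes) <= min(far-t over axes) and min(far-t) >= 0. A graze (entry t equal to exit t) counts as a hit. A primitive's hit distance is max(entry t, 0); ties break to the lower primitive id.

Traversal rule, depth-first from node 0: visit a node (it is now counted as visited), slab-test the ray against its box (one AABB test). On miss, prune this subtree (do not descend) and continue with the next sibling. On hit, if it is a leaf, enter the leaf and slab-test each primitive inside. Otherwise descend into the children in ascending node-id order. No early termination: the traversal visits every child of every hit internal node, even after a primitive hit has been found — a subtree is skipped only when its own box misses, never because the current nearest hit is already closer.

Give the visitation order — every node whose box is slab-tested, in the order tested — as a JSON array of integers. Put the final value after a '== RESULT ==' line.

Traverse from the root:
N0 x:[6,47/2] y:[10,67/3] z:[21/2,32] -> hit [21/2,67/3], descend [5, 13, 21, 22]
  N5 x:[6,20] y:[34/3,20] z:[21/2,49/2] -> hit [34/3,20], descend [4, 7, 11, 18]
    N4 x:[6,15/2] y:[16,52/3] z:[45/2,49/2] -> miss, prune
    N7 x:[35/2,20] y:[18,20] z:[14,16] -> miss, prune
    N11 x:[35/2,19] y:[34/3,38/3] z:[21/2,13] -> miss, prune
    N18 x:[27/2,18] y:[40/3,49/3] z:[23/2,45/2] -> hit [27/2,49/3], descend [3, 14]
      N3 x:[27/2,15] y:[40/3,44/3] z:[23/2,13] -> miss, prune
      N14 x:[17,18] y:[44/3,49/3] z:[22,45/2] -> miss, prune
  N13 x:[15/2,47/2] y:[46/3,67/3] z:[51/2,32] -> miss, prune
  N21 x:[18,45/2] y:[35/3,65/3] z:[14,24] -> hit [18,65/3], descend [6, 10, 15, 16]
    N6 x:[21,45/2] y:[37/3,40/3] z:[22,45/2] -> miss, prune
    N10 x:[41/2,21] y:[62/3,65/3] z:[45/2,24] -> miss, prune
    N15 x:[18,21] y:[15,49/3] z:[21,24] -> miss, prune
    N16 x:[41/2,22] y:[35/3,40/3] z:[14,17] -> miss, prune
  N22 x:[13/2,16] y:[10,44/3] z:[25,29] -> miss, prune

Visited [0, 5, 4, 7, 11, 18, 3, 14, 13, 21, 6, 10, 15, 16, 22]. Tests: 15 box, 0 leaf. Nearest: miss.

== RESULT ==
[0, 5, 4, 7, 11, 18, 3, 14, 13, 21, 6, 10, 15, 16, 22]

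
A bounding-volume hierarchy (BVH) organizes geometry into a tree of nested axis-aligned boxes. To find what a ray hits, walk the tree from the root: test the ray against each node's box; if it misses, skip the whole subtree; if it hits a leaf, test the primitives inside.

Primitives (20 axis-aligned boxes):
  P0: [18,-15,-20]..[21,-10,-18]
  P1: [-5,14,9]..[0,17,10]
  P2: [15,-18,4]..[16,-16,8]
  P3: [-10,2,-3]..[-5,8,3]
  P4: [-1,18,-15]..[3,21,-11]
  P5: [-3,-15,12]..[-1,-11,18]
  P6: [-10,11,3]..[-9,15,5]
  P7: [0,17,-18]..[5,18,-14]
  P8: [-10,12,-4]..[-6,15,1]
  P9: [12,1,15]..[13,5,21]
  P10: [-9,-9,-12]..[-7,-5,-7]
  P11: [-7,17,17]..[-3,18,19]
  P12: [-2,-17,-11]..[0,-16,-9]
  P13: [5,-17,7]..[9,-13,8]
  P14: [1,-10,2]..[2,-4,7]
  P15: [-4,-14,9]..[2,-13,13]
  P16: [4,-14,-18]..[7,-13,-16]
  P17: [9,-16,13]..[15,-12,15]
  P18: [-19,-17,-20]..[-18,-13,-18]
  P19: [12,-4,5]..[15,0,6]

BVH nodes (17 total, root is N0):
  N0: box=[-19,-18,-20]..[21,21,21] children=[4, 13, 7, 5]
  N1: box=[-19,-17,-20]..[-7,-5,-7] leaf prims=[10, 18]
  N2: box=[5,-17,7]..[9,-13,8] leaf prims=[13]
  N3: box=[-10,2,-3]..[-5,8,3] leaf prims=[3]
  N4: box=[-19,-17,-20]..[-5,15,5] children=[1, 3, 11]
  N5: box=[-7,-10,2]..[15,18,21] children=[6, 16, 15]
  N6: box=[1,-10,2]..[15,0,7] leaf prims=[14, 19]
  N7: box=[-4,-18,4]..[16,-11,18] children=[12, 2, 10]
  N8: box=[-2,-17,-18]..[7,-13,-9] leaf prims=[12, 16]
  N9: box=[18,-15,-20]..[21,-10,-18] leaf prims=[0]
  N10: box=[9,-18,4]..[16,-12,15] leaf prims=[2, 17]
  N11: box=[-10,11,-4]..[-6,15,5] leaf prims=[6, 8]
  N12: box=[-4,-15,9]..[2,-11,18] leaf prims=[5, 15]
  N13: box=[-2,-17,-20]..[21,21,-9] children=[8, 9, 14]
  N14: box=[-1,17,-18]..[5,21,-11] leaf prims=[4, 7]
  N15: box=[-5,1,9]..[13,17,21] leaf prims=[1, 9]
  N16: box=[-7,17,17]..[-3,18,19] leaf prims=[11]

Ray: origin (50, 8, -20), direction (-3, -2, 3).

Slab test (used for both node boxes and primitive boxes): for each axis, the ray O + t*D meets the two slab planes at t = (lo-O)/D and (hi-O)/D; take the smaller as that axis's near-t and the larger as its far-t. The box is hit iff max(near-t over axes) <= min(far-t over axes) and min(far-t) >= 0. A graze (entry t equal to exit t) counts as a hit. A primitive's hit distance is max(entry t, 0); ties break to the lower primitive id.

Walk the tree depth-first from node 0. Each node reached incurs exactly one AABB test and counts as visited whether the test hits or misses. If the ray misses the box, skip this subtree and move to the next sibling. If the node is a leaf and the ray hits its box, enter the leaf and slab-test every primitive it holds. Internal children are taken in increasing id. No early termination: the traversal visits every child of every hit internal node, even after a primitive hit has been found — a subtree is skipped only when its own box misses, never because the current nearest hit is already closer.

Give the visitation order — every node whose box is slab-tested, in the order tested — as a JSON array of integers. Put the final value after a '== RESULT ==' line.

Trace the traversal:
N0 x:[29/3,23] y:[-13/2,13] z:[0,41/3] -> hit [29/3,13], descend [4, 5, 7, 13]
  N4 x:[55/3,23] y:[-7/2,25/2] z:[0,25/3] -> miss, prune
  N5 x:[35/3,19] y:[-5,9] z:[22/3,41/3] -> miss, prune
  N7 x:[34/3,18] y:[19/2,13] z:[8,38/3] -> hit [34/3,38/3], descend [2, 10, 12]
    N2 x:[41/3,15] y:[21/2,25/2] z:[9,28/3] -> miss, prune
    N10 x:[34/3,41/3] y:[10,13] z:[8,35/3] -> hit [34/3,35/3] leaf, test {P2(miss), P17@t=35/3}
    N12 x:[16,18] y:[19/2,23/2] z:[29/3,38/3] -> miss, prune
  N13 x:[29/3,52/3] y:[-13/2,25/2] z:[0,11/3] -> miss, prune

order=[0, 4, 5, 7, 2, 10, 12, 13]  |boxes|=8  |leaves|=1  hit=P17

== RESULT ==
[0, 4, 5, 7, 2, 10, 12, 13]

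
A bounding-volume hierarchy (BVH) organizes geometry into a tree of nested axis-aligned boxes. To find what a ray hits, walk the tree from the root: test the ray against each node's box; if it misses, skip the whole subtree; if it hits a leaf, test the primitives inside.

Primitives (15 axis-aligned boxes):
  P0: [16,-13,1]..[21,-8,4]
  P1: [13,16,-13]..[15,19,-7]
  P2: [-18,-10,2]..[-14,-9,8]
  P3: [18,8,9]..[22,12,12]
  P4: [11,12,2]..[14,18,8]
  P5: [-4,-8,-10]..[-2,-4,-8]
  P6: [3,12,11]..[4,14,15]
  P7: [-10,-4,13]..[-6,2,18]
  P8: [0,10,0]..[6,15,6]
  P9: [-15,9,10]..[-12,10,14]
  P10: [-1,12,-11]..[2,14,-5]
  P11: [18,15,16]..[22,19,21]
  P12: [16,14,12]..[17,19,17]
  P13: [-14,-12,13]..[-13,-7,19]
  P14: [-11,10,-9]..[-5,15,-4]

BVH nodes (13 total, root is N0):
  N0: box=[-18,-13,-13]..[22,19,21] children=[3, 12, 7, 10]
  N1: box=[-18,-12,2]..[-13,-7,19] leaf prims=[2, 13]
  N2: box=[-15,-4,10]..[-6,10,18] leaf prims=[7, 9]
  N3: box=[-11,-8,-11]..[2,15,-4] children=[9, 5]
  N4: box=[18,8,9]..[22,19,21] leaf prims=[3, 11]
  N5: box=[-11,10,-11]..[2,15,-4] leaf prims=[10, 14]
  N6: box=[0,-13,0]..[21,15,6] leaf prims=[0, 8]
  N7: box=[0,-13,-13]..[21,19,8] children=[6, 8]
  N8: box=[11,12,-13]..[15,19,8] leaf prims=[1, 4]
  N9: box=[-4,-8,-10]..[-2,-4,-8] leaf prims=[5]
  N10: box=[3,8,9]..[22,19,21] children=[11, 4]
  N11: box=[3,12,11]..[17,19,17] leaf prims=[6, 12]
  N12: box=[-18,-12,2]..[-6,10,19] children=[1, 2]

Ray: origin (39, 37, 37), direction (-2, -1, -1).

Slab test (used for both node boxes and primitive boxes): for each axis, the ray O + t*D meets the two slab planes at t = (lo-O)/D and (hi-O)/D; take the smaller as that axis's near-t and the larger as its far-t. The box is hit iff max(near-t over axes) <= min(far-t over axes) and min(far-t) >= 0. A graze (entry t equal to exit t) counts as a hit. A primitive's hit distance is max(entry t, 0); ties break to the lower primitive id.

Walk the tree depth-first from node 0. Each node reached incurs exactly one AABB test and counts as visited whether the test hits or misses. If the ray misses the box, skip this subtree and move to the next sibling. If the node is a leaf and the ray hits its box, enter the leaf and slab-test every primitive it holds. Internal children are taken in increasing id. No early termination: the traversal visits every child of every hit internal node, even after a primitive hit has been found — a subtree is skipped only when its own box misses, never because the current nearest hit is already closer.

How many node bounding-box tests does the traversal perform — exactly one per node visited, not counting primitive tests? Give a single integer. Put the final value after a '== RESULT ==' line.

Trace the traversal:
N0 x:[17/2,57/2] y:[18,50] z:[16,50] -> hit [18,57/2], descend [3, 7, 10, 12]
  N3 x:[37/2,25] y:[22,45] z:[41,48] -> miss, prune
  N7 x:[9,39/2] y:[18,50] z:[29,50] -> miss, prune
  N10 x:[17/2,18] y:[18,29] z:[16,28] -> hit [18,18], descend [4, 11]
    N4 x:[17/2,21/2] y:[18,29] z:[16,28] -> miss, prune
    N11 x:[11,18] y:[18,25] z:[20,26] -> miss, prune
  N12 x:[45/2,57/2] y:[27,49] z:[18,35] -> hit [27,57/2], descend [1, 2]
    N1 x:[26,57/2] y:[44,49] z:[18,35] -> miss, prune
    N2 x:[45/2,27] y:[27,41] z:[19,27] -> hit [27,27] leaf, test {P7(miss), P9@t=27}

order=[0, 3, 7, 10, 4, 11, 12, 1, 2]  |boxes|=9  |leaves|=1  hit=P9

== RESULT ==
9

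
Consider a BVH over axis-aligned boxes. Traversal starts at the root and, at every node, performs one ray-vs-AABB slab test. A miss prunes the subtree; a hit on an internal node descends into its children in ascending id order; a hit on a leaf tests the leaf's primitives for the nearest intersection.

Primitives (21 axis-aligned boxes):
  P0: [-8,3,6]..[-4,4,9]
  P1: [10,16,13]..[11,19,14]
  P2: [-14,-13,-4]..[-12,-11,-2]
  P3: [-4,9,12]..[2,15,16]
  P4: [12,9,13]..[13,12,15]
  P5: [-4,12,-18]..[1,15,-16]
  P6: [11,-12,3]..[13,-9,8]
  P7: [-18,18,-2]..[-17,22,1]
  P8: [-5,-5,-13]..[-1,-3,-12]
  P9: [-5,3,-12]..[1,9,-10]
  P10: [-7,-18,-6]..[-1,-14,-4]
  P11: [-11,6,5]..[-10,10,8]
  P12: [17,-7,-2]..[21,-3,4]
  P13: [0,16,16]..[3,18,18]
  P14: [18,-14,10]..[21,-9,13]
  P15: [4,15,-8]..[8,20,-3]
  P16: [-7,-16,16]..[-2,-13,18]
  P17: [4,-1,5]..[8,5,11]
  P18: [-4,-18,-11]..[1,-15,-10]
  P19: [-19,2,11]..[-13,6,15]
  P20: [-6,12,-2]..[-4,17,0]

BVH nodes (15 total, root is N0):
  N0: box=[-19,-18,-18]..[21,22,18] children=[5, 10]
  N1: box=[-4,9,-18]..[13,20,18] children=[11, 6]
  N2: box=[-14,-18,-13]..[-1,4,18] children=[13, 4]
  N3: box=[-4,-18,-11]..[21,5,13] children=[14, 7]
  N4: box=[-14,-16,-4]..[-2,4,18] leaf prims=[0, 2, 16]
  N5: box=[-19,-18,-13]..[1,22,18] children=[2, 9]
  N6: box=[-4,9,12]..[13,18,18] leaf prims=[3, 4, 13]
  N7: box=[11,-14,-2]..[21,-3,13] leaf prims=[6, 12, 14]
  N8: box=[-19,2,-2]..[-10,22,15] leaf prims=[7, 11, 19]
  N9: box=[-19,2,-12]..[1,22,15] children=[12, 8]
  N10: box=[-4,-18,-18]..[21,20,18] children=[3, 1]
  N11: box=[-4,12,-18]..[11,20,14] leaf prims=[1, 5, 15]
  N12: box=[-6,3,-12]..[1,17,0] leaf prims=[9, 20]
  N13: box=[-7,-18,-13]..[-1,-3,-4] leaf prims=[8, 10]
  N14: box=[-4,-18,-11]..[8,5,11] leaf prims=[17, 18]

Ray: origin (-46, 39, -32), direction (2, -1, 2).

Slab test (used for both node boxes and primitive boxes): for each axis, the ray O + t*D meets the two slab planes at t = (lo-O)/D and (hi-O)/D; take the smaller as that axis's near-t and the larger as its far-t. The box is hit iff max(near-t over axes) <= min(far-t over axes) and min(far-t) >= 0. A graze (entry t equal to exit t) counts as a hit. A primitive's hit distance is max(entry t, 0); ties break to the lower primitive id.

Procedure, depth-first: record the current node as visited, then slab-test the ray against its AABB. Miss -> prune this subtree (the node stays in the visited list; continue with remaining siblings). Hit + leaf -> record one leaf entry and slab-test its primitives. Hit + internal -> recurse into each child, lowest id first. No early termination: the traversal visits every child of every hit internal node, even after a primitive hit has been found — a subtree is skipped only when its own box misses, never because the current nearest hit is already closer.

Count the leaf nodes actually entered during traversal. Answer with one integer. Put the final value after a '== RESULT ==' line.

Trace the traversal:
N0 x:[27/2,67/2] y:[17,57] z:[7,25] -> hit [17,25], descend [5, 10]
  N5 x:[27/2,47/2] y:[17,57] z:[19/2,25] -> hit [17,47/2], descend [2, 9]
    N2 x:[16,45/2] y:[35,57] z:[19/2,25] -> miss, prune
    N9 x:[27/2,47/2] y:[17,37] z:[10,47/2] -> hit [17,47/2], descend [8, 12]
      N8 x:[27/2,18] y:[17,37] z:[15,47/2] -> hit [17,18] leaf, test {P7(miss), P11(miss), P19(miss)}
      N12 x:[20,47/2] y:[22,36] z:[10,16] -> miss, prune
  N10 x:[21,67/2] y:[19,57] z:[7,25] -> hit [21,25], descend [1, 3]
    N1 x:[21,59/2] y:[19,30] z:[7,25] -> hit [21,25], descend [6, 11]
      N6 x:[21,59/2] y:[21,30] z:[22,25] -> hit [22,25] leaf, test {P3@t=24, P4(miss), P13(miss)}
      N11 x:[21,57/2] y:[19,27] z:[7,23] -> hit [21,23] leaf, test {P1(miss), P5(miss), P15(miss)}
    N3 x:[21,67/2] y:[34,57] z:[21/2,45/2] -> miss, prune

Summary -> nodes [0, 5, 2, 9, 8, 12, 10, 1, 6, 11, 3]; box-tests=11; leaf-entries=3; first=P3

== RESULT ==
3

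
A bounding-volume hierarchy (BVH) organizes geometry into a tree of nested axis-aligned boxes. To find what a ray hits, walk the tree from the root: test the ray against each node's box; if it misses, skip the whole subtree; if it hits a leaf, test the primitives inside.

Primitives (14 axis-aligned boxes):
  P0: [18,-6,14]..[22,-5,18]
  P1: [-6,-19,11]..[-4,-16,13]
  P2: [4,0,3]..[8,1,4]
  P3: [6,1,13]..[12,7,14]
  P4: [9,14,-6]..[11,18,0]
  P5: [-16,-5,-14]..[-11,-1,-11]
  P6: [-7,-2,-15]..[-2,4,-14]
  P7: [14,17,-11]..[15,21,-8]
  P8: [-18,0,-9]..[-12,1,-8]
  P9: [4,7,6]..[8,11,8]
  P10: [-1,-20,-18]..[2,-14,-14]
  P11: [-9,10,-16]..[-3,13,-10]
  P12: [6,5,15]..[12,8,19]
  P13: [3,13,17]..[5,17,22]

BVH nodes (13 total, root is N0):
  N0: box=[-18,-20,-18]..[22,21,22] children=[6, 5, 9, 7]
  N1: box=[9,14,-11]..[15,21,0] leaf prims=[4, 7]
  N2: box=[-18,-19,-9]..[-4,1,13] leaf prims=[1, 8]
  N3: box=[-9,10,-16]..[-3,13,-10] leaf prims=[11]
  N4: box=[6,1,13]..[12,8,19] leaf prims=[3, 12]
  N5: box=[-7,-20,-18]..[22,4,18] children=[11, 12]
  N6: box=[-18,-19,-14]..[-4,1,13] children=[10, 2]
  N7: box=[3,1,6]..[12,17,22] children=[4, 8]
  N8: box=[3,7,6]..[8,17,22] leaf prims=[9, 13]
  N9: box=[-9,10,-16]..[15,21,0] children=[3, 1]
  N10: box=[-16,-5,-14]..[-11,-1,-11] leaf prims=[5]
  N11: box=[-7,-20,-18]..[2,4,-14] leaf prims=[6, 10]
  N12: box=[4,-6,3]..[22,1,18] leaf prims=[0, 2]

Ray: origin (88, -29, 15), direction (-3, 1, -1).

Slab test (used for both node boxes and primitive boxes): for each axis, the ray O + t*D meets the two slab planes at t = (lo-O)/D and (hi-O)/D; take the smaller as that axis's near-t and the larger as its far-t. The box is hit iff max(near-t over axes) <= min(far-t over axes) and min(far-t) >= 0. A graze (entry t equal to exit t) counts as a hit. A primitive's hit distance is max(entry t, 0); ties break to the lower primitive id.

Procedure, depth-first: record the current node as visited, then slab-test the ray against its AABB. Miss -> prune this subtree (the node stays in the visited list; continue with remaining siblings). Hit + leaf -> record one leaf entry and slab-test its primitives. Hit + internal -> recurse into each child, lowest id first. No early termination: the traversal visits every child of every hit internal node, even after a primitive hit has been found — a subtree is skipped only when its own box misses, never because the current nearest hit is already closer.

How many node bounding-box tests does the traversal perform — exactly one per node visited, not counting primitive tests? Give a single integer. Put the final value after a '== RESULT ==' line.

Traverse from the root:
N0 x:[22,106/3] y:[9,50] z:[-7,33] -> hit [22,33], descend [5, 6, 7, 9]
  N5 x:[22,95/3] y:[9,33] z:[-3,33] -> hit [22,95/3], descend [11, 12]
    N11 x:[86/3,95/3] y:[9,33] z:[29,33] -> hit [29,95/3] leaf, test {P6@t=30, P10(miss)}
    N12 x:[22,28] y:[23,30] z:[-3,12] -> miss, prune
  N6 x:[92/3,106/3] y:[10,30] z:[2,29] -> miss, prune
  N7 x:[76/3,85/3] y:[30,46] z:[-7,9] -> miss, prune
  N9 x:[73/3,97/3] y:[39,50] z:[15,31] -> miss, prune

7 AABB tests over nodes [0, 5, 11, 12, 6, 7, 9]; 1 leaf entered; closest P6.

== RESULT ==
7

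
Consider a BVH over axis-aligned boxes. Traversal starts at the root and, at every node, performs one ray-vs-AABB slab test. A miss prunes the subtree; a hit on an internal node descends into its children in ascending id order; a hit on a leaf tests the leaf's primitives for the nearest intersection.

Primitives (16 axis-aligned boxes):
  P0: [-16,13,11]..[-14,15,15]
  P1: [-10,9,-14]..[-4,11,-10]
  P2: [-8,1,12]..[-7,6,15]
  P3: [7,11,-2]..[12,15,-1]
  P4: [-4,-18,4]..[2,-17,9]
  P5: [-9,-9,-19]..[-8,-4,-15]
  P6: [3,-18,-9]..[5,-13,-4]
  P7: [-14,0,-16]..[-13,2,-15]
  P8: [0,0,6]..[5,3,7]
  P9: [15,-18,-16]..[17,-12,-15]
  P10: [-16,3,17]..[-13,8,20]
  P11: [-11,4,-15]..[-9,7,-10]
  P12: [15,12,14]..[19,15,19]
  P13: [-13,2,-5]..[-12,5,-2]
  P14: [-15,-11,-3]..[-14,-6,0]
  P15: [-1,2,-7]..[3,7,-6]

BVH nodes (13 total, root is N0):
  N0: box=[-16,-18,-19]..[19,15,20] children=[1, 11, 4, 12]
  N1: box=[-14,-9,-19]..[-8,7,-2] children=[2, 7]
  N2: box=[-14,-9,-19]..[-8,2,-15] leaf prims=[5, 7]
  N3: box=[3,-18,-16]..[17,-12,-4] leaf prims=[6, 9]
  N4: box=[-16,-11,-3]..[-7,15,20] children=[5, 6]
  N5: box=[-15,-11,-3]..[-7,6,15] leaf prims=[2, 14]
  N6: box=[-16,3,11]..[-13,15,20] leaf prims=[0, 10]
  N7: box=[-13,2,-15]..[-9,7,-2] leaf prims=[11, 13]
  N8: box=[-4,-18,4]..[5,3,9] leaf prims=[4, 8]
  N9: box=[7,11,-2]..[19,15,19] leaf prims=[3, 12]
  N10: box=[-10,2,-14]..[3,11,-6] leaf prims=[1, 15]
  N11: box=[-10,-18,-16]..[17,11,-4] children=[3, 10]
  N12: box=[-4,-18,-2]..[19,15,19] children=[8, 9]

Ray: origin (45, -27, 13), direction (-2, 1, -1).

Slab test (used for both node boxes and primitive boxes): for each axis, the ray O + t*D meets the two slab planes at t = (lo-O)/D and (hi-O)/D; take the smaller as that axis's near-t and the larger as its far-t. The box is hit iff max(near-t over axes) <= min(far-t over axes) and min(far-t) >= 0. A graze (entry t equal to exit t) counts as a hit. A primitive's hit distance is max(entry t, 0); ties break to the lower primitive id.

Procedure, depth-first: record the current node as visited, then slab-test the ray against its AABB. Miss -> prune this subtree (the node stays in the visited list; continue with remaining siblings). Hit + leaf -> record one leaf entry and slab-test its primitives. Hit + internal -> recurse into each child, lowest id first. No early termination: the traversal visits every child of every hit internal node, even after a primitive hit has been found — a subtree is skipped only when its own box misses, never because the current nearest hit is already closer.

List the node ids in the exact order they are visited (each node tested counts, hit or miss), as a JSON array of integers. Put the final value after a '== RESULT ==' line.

Traverse from the root:
N0 x:[13,61/2] y:[9,42] z:[-7,32] -> hit [13,61/2], descend [1, 4, 11, 12]
  N1 x:[53/2,59/2] y:[18,34] z:[15,32] -> hit [53/2,59/2], descend [2, 7]
    N2 x:[53/2,59/2] y:[18,29] z:[28,32] -> hit [28,29] leaf, test {P5(miss), P7@t=29}
    N7 x:[27,29] y:[29,34] z:[15,28] -> miss, prune
  N4 x:[26,61/2] y:[16,42] z:[-7,16] -> miss, prune
  N11 x:[14,55/2] y:[9,38] z:[17,29] -> hit [17,55/2], descend [3, 10]
    N3 x:[14,21] y:[9,15] z:[17,29] -> miss, prune
    N10 x:[21,55/2] y:[29,38] z:[19,27] -> miss, prune
  N12 x:[13,49/2] y:[9,42] z:[-6,15] -> hit [13,15], descend [8, 9]
    N8 x:[20,49/2] y:[9,30] z:[4,9] -> miss, prune
    N9 x:[13,19] y:[38,42] z:[-6,15] -> miss, prune

Visited [0, 1, 2, 7, 4, 11, 3, 10, 12, 8, 9]. Tests: 11 box, 1 leaf. Nearest: P7.

== RESULT ==
[0, 1, 2, 7, 4, 11, 3, 10, 12, 8, 9]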